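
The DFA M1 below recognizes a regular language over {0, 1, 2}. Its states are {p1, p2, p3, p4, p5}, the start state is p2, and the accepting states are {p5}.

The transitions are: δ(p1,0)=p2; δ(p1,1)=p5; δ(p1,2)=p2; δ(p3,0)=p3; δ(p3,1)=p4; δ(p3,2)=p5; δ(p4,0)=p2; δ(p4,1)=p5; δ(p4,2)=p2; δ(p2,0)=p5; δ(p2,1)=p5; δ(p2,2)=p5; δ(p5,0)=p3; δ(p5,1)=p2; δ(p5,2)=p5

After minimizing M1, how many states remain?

States {p1} cannot be reached from the start state, so discard them.
Start with accepting vs non-accepting: {p5} | {p2,p3,p4}.
Split {p2,p3,p4} by δ(·,0) → {p3,p4} and {p2}.
Split {p3,p4} by δ(·,0) → {p3} and {p4}.
The partition is now stable with 4 blocks: {p5} | {p3} | {p2} | {p4}.

4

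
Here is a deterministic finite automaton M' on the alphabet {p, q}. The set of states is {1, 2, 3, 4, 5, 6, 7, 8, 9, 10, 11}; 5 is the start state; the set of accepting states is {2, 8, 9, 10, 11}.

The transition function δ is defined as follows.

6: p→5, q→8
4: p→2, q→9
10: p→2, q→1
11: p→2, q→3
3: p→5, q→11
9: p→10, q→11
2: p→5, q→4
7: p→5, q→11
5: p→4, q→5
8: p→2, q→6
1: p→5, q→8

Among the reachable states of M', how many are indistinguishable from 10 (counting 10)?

3

First remove the unreachable states {7}; 10 states remain.
Initial partition by acceptance: {2,8,9,10,11} | {1,3,4,5,6}.
Refine {2,8,9,10,11} on symbol p: members go to different blocks, giving {8,9,10,11} and {2}.
On input p, block {8,9,10,11} splits into {8,10,11} and {9}.
On input p, block {1,3,4,5,6} splits into {1,3,5,6} and {4}.
On input p, block {1,3,5,6} splits into {1,3,6} and {5}.
The partition is now stable with 6 blocks: {8,10,11} | {1,3,6} | {2} | {9} | {4} | {5}.
The equivalence class containing 10 is {8,10,11}, of size 3.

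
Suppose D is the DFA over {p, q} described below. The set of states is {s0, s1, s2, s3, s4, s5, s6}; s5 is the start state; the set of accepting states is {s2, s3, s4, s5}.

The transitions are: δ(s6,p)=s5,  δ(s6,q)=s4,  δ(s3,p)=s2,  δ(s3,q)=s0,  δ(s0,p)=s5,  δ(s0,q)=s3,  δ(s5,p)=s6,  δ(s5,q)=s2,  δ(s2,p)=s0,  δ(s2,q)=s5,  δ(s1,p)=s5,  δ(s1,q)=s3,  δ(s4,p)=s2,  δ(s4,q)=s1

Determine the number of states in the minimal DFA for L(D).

P0 = {s2,s3,s4,s5} | {s0,s1,s6}.
Split {s2,s3,s4,s5} by δ(·,p) → {s2,s5} and {s3,s4}.
No further refinement is possible. Final partition (3 blocks): {s2,s5} | {s0,s1,s6} | {s3,s4}.

3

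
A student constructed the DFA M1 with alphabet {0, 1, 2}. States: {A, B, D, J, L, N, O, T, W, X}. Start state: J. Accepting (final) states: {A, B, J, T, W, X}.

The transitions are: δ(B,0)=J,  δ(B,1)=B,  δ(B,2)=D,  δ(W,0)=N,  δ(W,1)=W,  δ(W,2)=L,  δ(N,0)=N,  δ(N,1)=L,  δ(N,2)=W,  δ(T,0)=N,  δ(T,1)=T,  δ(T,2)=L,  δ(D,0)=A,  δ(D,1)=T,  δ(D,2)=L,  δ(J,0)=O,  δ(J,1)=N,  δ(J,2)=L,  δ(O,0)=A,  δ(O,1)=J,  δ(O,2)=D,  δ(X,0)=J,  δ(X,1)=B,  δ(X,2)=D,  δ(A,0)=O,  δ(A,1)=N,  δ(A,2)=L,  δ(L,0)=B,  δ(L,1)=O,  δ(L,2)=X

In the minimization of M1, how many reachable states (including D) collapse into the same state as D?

Every state is reachable, so we keep all 10.
Start with accepting vs non-accepting: {A,B,J,T,W,X} | {D,L,N,O}.
Split {A,B,J,T,W,X} by δ(·,0) → {A,J,T,W} and {B,X}.
Refine {A,J,T,W} on symbol 1: members go to different blocks, giving {T,W} and {A,J}.
On input 0, block {D,L,N,O} splits into {D,O} and {N} and {L}.
Split {D,O} by δ(·,1) → {D} and {O}.
Stable partition: {T,W} | {D} | {B,X} | {A,J} | {N} | {L} | {O} — 7 equivalence classes.
State D belongs to the block {D}, which has 1 states.

1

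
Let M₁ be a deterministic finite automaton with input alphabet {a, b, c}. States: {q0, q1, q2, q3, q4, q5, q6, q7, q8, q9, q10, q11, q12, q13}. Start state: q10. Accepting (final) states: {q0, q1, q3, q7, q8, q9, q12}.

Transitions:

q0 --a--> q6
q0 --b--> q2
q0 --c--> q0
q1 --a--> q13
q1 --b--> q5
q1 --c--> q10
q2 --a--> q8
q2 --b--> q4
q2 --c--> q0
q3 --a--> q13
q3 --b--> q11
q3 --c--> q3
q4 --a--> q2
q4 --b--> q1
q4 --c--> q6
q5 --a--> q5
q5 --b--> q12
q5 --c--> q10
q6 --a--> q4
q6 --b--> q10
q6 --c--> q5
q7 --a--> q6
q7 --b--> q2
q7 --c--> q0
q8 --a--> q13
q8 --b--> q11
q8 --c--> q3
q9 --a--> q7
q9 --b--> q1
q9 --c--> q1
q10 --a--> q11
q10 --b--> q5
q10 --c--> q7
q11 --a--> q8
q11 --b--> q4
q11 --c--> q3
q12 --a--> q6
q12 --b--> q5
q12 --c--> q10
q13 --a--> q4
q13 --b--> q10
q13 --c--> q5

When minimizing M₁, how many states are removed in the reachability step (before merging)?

1

BFS from q10 reaches {q0, q1, q2, q3, q4, q5, q6, q7, q8, q10, q11, q12, q13}; the 1 state(s) q9 are never visited.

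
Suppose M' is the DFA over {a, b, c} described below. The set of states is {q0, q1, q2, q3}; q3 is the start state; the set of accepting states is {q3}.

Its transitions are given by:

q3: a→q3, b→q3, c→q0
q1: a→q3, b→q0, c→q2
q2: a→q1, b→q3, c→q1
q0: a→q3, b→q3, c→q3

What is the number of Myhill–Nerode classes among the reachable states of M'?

States {q1,q2} cannot be reached from the start state, so discard them.
P0 = {q3} | {q0}.
Stable partition: {q3} | {q0} — 2 equivalence classes.

2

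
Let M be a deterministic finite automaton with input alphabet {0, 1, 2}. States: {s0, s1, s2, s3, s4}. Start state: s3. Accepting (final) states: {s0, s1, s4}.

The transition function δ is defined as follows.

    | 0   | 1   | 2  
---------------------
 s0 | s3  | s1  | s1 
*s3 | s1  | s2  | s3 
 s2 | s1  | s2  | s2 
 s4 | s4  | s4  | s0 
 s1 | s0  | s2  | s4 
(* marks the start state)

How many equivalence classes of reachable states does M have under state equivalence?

P0 = {s0,s1,s4} | {s2,s3}.
Refine {s0,s1,s4} on symbol 0: members go to different blocks, giving {s1,s4} and {s0}.
On input 0, block {s1,s4} splits into {s1} and {s4}.
The partition is now stable with 4 blocks: {s1} | {s2,s3} | {s0} | {s4}.

4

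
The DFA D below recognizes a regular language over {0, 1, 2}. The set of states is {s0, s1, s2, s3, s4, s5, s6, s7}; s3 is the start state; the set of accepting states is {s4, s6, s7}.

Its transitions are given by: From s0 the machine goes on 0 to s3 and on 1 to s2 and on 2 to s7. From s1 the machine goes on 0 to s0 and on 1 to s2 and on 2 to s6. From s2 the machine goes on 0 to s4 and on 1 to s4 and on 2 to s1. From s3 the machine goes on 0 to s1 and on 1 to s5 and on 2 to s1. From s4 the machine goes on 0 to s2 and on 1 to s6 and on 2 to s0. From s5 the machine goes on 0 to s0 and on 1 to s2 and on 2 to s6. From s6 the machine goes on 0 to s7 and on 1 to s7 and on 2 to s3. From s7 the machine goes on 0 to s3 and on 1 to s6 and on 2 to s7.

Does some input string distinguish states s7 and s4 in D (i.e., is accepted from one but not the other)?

Yes

P0 = {s4,s6,s7} | {s0,s1,s2,s3,s5}.
Refine {s4,s6,s7} on symbol 0: members go to different blocks, giving {s4,s7} and {s6}.
On input 2, block {s4,s7} splits into {s4} and {s7}.
Split {s0,s1,s2,s3,s5} by δ(·,0) → {s0,s1,s3,s5} and {s2}.
Split {s0,s1,s3,s5} by δ(·,1) → {s0,s1,s5} and {s3}.
Split {s0,s1,s5} by δ(·,0) → {s1,s5} and {s0}.
Stable partition: {s4} | {s1,s5} | {s6} | {s7} | {s2} | {s3} | {s0} — 7 equivalence classes.
s7 and s4 end up in different blocks, so they are distinguishable. For instance, the string '2' is accepted from only s7.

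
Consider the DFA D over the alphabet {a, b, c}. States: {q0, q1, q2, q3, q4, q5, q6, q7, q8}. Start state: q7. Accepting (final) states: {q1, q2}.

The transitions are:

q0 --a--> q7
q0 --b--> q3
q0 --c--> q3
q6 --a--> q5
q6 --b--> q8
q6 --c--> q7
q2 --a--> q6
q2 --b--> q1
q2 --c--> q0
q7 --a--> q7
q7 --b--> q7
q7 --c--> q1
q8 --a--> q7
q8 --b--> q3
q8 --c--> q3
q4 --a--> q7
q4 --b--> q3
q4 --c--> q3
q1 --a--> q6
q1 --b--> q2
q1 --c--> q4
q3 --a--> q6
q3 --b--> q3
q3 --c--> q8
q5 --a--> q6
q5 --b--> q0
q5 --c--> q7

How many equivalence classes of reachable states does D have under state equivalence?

P0 = {q1,q2} | {q0,q3,q4,q5,q6,q7,q8}.
Split {q0,q3,q4,q5,q6,q7,q8} by δ(·,c) → {q0,q3,q4,q5,q6,q8} and {q7}.
Refine {q0,q3,q4,q5,q6,q8} on symbol a: members go to different blocks, giving {q0,q4,q8} and {q3,q5,q6}.
Refine {q3,q5,q6} on symbol b: members go to different blocks, giving {q5,q6} and {q3}.
Stable partition: {q1,q2} | {q0,q4,q8} | {q7} | {q5,q6} | {q3} — 5 equivalence classes.

5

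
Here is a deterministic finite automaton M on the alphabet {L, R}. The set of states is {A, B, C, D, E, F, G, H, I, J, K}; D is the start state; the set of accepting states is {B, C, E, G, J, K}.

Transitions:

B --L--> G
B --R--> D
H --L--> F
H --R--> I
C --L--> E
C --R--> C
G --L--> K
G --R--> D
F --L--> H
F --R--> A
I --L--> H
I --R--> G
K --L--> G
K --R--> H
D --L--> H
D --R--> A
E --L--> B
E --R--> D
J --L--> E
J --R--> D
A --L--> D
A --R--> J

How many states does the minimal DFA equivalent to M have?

Reachable states from the start: {A,B,D,E,F,G,H,I,J,K}. Unreachable: {C} — drop them.
Start with accepting vs non-accepting: {B,E,G,J,K} | {A,D,F,H,I}.
Split {A,D,F,H,I} by δ(·,R) → {D,F,H} and {A,I}.
No further refinement is possible. Final partition (3 blocks): {B,E,G,J,K} | {D,F,H} | {A,I}.

3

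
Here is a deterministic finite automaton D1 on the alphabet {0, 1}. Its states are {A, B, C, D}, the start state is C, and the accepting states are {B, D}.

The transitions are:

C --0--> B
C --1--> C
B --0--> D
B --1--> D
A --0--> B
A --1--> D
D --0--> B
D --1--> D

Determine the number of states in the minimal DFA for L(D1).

States {A} cannot be reached from the start state, so discard them.
Initial partition by acceptance: {B,D} | {C}.
No further refinement is possible. Final partition (2 blocks): {B,D} | {C}.

2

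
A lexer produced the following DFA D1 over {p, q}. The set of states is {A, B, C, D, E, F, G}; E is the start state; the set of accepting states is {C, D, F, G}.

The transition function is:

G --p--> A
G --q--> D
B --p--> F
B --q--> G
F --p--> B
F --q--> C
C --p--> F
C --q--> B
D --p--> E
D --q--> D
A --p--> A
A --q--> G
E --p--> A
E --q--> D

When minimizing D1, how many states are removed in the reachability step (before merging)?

BFS from E reaches {A, D, E, G}; the 3 state(s) B, C, F are never visited.

3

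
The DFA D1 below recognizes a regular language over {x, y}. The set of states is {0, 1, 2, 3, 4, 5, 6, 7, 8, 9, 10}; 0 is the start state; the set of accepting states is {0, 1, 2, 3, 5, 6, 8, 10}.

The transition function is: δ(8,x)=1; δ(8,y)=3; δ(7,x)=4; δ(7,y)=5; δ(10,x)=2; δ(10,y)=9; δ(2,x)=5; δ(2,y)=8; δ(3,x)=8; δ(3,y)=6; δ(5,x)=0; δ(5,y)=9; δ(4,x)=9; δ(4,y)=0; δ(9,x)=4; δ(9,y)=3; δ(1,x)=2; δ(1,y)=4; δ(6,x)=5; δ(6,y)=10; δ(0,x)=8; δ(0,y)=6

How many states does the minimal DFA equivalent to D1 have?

States {7} cannot be reached from the start state, so discard them.
P0 = {0,1,2,3,5,6,8,10} | {4,9}.
Split {0,1,2,3,5,6,8,10} by δ(·,y) → {0,2,3,6,8} and {1,5,10}.
Refine {0,2,3,6,8} on symbol x: members go to different blocks, giving {2,6,8} and {0,3}.
Refine {2,6,8} on symbol y: members go to different blocks, giving {2} and {6} and {8}.
Split {1,5,10} by δ(·,x) → {1,10} and {5}.
No further refinement is possible. Final partition (7 blocks): {2} | {4,9} | {1,10} | {0,3} | {6} | {8} | {5}.

7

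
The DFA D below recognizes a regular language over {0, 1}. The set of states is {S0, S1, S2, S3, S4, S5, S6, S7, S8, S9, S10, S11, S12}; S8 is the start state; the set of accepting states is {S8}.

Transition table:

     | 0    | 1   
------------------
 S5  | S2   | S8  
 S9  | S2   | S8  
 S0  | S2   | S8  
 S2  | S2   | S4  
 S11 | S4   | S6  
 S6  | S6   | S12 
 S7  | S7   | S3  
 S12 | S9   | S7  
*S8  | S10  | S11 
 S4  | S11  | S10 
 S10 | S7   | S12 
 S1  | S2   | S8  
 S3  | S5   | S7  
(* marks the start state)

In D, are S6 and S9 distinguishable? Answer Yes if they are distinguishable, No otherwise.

Yes

First remove the unreachable states {S0,S1}; 11 states remain.
P0 = {S8} | {S2,S3,S4,S5,S6,S7,S9,S10,S11,S12}.
On input 1, block {S2,S3,S4,S5,S6,S7,S9,S10,S11,S12} splits into {S2,S3,S4,S6,S7,S10,S11,S12} and {S5,S9}.
Split {S2,S3,S4,S6,S7,S10,S11,S12} by δ(·,0) → {S2,S4,S6,S7,S10,S11} and {S3,S12}.
Split {S2,S4,S6,S7,S10,S11} by δ(·,1) → {S2,S4,S11} and {S6,S7,S10}.
On input 1, block {S2,S4,S11} splits into {S4,S11} and {S2}.
Stable partition: {S8} | {S4,S11} | {S5,S9} | {S3,S12} | {S6,S7,S10} | {S2} — 6 equivalence classes.
S6 and S9 end up in different blocks, so they are distinguishable. For instance, the string '1' is accepted from only S9.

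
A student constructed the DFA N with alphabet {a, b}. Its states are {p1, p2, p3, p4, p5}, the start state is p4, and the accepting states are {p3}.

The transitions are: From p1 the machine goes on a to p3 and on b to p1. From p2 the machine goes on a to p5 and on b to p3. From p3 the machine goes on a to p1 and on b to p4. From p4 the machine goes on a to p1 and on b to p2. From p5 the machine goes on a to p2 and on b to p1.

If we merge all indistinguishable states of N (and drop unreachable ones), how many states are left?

Every state is reachable, so we keep all 5.
P0 = {p3} | {p1,p2,p4,p5}.
Split {p1,p2,p4,p5} by δ(·,a) → {p2,p4,p5} and {p1}.
Split {p2,p4,p5} by δ(·,a) → {p2,p5} and {p4}.
Refine {p2,p5} on symbol b: members go to different blocks, giving {p2} and {p5}.
Stable partition: {p3} | {p2} | {p1} | {p4} | {p5} — 5 equivalence classes.

5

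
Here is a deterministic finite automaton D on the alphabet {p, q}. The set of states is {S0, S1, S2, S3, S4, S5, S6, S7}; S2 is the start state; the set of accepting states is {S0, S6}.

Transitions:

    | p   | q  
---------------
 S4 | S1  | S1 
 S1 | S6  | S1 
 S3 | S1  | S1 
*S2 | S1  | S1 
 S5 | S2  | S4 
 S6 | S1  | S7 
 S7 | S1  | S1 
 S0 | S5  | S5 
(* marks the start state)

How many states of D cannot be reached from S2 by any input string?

4

BFS from S2 reaches {S1, S2, S6, S7}; the 4 state(s) S0, S3, S4, S5 are never visited.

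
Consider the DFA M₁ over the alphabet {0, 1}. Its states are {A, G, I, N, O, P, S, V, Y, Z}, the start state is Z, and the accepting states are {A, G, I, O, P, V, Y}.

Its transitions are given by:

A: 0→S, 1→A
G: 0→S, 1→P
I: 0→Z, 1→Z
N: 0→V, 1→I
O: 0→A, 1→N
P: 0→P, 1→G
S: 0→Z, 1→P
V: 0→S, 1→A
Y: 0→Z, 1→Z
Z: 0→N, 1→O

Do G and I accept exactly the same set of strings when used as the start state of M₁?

First remove the unreachable states {Y}; 9 states remain.
P0 = {A,G,I,O,P,V} | {N,S,Z}.
Split {A,G,I,O,P,V} by δ(·,0) → {A,G,I,V} and {O,P}.
Split {A,G,I,V} by δ(·,1) → {A,V} and {I} and {G}.
Split {N,S,Z} by δ(·,0) → {S,Z} and {N}.
Split {S,Z} by δ(·,0) → {Z} and {S}.
Split {O,P} by δ(·,0) → {O} and {P}.
The partition is now stable with 8 blocks: {A,V} | {Z} | {O} | {I} | {G} | {N} | {S} | {P}.
G and I end up in different blocks, so they are distinguishable. For instance, the string '1' is accepted from only G.

No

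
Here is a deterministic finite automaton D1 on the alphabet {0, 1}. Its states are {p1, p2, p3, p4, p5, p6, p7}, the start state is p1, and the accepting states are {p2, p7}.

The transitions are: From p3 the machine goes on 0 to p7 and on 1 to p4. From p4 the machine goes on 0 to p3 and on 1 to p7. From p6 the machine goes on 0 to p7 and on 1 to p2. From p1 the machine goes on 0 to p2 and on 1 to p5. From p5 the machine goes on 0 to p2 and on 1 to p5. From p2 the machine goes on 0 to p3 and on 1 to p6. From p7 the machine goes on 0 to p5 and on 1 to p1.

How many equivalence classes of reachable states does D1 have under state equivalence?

6

All states are reachable from the start state.
Initial partition by acceptance: {p2,p7} | {p1,p3,p4,p5,p6}.
On input 0, block {p1,p3,p4,p5,p6} splits into {p1,p3,p5,p6} and {p4}.
Refine {p1,p3,p5,p6} on symbol 1: members go to different blocks, giving {p1,p5} and {p3} and {p6}.
Split {p2,p7} by δ(·,0) → {p2} and {p7}.
No further refinement is possible. Final partition (6 blocks): {p2} | {p1,p5} | {p4} | {p3} | {p6} | {p7}.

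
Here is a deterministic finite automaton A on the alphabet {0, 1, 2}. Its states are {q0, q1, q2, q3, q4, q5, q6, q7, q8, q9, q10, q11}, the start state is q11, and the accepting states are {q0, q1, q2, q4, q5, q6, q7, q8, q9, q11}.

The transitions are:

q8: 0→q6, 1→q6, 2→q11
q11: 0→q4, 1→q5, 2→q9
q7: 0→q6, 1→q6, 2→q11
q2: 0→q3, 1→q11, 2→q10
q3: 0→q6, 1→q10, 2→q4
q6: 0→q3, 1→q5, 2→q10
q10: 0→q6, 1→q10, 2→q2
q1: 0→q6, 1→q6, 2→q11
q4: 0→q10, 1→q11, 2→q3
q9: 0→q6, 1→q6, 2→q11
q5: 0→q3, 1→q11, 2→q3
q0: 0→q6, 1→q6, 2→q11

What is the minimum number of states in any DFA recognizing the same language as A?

5

First remove the unreachable states {q0,q1,q7,q8}; 8 states remain.
Initial partition by acceptance: {q2,q4,q5,q6,q9,q11} | {q3,q10}.
On input 0, block {q2,q4,q5,q6,q9,q11} splits into {q2,q4,q5,q6} and {q9,q11}.
Split {q2,q4,q5,q6} by δ(·,1) → {q2,q4,q5} and {q6}.
Split {q9,q11} by δ(·,0) → {q9} and {q11}.
The partition is now stable with 5 blocks: {q2,q4,q5} | {q3,q10} | {q9} | {q6} | {q11}.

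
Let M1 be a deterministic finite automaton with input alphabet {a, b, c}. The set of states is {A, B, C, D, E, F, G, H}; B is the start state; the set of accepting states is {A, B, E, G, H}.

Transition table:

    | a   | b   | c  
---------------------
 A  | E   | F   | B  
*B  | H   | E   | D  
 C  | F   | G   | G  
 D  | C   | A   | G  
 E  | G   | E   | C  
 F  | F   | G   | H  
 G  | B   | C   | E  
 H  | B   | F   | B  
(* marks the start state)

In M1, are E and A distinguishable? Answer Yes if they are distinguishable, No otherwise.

All states are reachable from the start state.
Initial partition by acceptance: {A,B,E,G,H} | {C,D,F}.
Refine {A,B,E,G,H} on symbol b: members go to different blocks, giving {A,G,H} and {B,E}.
No further refinement is possible. Final partition (3 blocks): {A,G,H} | {C,D,F} | {B,E}.
E and A end up in different blocks, so they are distinguishable. For instance, the string 'b' is accepted from only E.

Yes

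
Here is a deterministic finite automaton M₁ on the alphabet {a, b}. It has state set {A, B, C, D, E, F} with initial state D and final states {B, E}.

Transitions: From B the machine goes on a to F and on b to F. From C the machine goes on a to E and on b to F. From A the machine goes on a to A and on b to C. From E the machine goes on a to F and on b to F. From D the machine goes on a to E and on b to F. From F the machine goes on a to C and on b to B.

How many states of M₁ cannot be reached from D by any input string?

1

Starting at D and following transitions, the reachable set is {B, C, D, E, F}. That leaves A unreachable — 1 in total.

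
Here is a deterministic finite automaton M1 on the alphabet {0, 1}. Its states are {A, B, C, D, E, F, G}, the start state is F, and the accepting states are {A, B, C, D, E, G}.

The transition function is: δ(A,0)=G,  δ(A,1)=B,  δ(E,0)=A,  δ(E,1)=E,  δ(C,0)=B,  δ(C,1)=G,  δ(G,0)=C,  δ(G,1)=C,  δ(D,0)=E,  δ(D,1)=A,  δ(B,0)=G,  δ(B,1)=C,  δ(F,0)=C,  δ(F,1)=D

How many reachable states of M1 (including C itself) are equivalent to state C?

6

Every state is reachable, so we keep all 7.
Initial partition by acceptance: {A,B,C,D,E,G} | {F}.
Stable partition: {A,B,C,D,E,G} | {F} — 2 equivalence classes.
The equivalence class containing C is {A,B,C,D,E,G}, of size 6.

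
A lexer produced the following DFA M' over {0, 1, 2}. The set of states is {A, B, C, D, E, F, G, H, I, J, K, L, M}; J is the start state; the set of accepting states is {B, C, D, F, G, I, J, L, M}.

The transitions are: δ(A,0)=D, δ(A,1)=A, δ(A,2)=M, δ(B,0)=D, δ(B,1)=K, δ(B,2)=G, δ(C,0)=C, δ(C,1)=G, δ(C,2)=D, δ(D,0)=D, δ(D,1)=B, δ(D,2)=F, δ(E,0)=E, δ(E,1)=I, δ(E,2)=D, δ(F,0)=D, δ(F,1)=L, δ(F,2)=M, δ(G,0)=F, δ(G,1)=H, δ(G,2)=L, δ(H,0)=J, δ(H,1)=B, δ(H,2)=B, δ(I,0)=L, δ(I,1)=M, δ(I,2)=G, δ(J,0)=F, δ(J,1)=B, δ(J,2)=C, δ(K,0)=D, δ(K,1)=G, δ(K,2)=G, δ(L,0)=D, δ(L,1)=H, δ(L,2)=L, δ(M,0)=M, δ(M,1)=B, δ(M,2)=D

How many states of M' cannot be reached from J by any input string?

3

No path from J leads to A, E, I; the other 10 states are all reachable.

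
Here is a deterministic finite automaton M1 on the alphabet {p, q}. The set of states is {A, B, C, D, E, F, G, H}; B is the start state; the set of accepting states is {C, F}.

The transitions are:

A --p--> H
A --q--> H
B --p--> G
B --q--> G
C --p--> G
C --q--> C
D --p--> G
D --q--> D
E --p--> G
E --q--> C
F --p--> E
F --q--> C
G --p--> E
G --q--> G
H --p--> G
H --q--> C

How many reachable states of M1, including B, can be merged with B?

States {A,D,F,H} cannot be reached from the start state, so discard them.
P0 = {C} | {B,E,G}.
On input q, block {B,E,G} splits into {B,G} and {E}.
Refine {B,G} on symbol p: members go to different blocks, giving {B} and {G}.
The partition is now stable with 4 blocks: {C} | {B} | {E} | {G}.
The equivalence class containing B is {B}, of size 1.

1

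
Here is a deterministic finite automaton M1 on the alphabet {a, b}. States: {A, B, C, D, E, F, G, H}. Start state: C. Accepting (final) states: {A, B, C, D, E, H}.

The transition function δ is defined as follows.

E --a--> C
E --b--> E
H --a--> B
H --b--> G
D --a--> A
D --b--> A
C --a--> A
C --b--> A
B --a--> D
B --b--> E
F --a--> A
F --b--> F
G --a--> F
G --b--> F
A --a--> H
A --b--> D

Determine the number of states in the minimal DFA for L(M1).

6

All states are reachable from the start state.
P0 = {A,B,C,D,E,H} | {F,G}.
On input b, block {A,B,C,D,E,H} splits into {A,B,C,D,E} and {H}.
Split {A,B,C,D,E} by δ(·,a) → {B,C,D,E} and {A}.
On input a, block {B,C,D,E} splits into {B,E} and {C,D}.
Refine {F,G} on symbol a: members go to different blocks, giving {F} and {G}.
No further refinement is possible. Final partition (6 blocks): {B,E} | {F} | {H} | {A} | {C,D} | {G}.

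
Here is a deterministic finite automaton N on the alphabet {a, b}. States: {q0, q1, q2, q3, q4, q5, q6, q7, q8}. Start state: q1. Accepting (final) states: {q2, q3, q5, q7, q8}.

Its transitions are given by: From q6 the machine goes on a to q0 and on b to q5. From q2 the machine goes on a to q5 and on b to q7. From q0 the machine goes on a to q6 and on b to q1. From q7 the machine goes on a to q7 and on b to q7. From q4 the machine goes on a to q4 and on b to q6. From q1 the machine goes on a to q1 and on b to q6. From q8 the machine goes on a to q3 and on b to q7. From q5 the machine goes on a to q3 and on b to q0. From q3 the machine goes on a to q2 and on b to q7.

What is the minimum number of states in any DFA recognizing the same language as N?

States {q4,q8} cannot be reached from the start state, so discard them.
Initial partition by acceptance: {q2,q3,q5,q7} | {q0,q1,q6}.
Refine {q2,q3,q5,q7} on symbol b: members go to different blocks, giving {q2,q3,q7} and {q5}.
Split {q2,q3,q7} by δ(·,a) → {q3,q7} and {q2}.
Split {q3,q7} by δ(·,a) → {q3} and {q7}.
Refine {q0,q1,q6} on symbol b: members go to different blocks, giving {q0,q1} and {q6}.
On input a, block {q0,q1} splits into {q0} and {q1}.
The partition is now stable with 7 blocks: {q3} | {q0} | {q5} | {q2} | {q7} | {q6} | {q1}.

7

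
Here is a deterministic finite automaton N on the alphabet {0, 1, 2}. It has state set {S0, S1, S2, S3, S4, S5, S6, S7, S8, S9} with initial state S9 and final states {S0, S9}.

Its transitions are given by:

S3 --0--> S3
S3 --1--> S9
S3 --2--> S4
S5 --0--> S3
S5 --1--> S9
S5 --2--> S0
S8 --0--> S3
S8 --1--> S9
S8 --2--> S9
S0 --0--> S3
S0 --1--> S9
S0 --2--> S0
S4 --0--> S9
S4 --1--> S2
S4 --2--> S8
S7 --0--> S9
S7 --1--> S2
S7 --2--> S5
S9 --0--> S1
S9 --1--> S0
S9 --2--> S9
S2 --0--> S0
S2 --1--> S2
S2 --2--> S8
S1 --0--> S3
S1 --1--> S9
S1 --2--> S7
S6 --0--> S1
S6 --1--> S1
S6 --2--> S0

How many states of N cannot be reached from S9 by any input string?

1

No path from S9 leads to S6; the other 9 states are all reachable.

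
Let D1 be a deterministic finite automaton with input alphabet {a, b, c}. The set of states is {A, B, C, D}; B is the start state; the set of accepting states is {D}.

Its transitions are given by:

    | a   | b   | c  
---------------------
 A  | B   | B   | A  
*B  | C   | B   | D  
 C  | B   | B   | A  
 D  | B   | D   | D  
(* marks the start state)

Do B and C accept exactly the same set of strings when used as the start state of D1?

No

Every state is reachable, so we keep all 4.
P0 = {D} | {A,B,C}.
On input c, block {A,B,C} splits into {A,C} and {B}.
Stable partition: {D} | {A,C} | {B} — 3 equivalence classes.
B and C end up in different blocks, so they are distinguishable. For instance, the string 'c' is accepted from only B.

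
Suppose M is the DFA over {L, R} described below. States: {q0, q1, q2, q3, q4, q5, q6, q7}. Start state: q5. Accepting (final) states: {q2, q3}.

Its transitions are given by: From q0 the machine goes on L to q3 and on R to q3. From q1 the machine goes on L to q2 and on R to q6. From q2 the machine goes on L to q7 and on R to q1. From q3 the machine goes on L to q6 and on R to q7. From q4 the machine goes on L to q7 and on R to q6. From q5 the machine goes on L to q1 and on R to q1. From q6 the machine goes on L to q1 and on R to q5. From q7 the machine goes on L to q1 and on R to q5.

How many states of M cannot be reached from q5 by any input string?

No path from q5 leads to q0, q3, q4; the other 5 states are all reachable.

3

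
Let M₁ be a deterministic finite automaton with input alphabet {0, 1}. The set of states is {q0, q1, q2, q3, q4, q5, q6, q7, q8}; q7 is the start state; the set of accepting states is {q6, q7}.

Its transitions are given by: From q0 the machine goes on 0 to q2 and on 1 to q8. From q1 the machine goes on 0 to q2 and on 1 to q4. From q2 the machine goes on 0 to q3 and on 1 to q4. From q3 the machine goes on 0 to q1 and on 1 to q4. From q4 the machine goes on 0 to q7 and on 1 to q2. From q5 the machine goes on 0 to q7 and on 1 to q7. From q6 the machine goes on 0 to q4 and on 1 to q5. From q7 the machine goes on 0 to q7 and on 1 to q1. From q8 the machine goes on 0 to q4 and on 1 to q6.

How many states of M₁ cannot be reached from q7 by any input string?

4

No path from q7 leads to q0, q5, q6, q8; the other 5 states are all reachable.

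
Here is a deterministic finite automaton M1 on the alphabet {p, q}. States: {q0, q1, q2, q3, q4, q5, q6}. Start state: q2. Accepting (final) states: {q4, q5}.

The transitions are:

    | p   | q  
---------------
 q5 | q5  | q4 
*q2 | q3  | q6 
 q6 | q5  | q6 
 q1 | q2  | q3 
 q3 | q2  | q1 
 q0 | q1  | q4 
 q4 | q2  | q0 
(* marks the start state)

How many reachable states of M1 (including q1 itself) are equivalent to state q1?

2

All states are reachable from the start state.
Start with accepting vs non-accepting: {q4,q5} | {q0,q1,q2,q3,q6}.
Split {q4,q5} by δ(·,p) → {q4} and {q5}.
Refine {q0,q1,q2,q3,q6} on symbol p: members go to different blocks, giving {q0,q1,q2,q3} and {q6}.
On input q, block {q0,q1,q2,q3} splits into {q1,q3} and {q0} and {q2}.
The partition is now stable with 6 blocks: {q4} | {q1,q3} | {q5} | {q6} | {q0} | {q2}.
State q1 belongs to the block {q1,q3}, which has 2 states.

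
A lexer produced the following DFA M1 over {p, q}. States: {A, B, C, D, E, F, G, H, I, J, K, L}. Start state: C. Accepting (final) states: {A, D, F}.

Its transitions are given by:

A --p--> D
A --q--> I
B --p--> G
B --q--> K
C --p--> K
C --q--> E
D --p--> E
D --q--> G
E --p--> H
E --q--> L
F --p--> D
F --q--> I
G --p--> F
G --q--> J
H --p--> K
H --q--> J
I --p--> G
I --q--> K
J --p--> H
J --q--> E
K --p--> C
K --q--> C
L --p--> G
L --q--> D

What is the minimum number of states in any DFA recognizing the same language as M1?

First remove the unreachable states {A,B}; 10 states remain.
Initial partition by acceptance: {D,F} | {C,E,G,H,I,J,K,L}.
On input p, block {D,F} splits into {D} and {F}.
Refine {C,E,G,H,I,J,K,L} on symbol p: members go to different blocks, giving {C,E,H,I,J,K,L} and {G}.
On input p, block {C,E,H,I,J,K,L} splits into {C,E,H,J,K} and {I,L}.
On input q, block {C,E,H,J,K} splits into {C,H,J,K} and {E}.
On input q, block {C,H,J,K} splits into {C,J} and {H,K}.
Refine {I,L} on symbol q: members go to different blocks, giving {I} and {L}.
Split {H,K} by δ(·,p) → {H} and {K}.
On input p, block {C,J} splits into {C} and {J}.
The partition is now stable with 10 blocks: {D} | {C} | {F} | {G} | {I} | {E} | {H} | {L} | {K} | {J}.

10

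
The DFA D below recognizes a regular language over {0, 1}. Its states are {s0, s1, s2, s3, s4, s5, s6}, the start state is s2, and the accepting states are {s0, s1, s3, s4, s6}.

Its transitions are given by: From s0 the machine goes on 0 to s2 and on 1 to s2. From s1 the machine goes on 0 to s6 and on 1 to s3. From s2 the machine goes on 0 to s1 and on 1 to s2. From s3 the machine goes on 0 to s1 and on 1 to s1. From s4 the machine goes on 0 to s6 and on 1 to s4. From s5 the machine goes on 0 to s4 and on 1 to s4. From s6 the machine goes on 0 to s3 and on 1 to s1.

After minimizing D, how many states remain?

First remove the unreachable states {s0,s4,s5}; 4 states remain.
Start with accepting vs non-accepting: {s1,s3,s6} | {s2}.
No further refinement is possible. Final partition (2 blocks): {s1,s3,s6} | {s2}.

2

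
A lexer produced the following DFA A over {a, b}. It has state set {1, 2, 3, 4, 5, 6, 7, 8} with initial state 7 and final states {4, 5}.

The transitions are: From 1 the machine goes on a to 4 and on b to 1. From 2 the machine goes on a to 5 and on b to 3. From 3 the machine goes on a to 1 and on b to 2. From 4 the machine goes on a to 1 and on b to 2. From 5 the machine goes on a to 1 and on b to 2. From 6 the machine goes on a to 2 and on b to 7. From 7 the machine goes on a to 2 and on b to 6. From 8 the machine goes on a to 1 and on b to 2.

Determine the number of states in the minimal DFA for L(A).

5

States {8} cannot be reached from the start state, so discard them.
P0 = {4,5} | {1,2,3,6,7}.
On input a, block {1,2,3,6,7} splits into {3,6,7} and {1,2}.
Refine {3,6,7} on symbol b: members go to different blocks, giving {6,7} and {3}.
Refine {1,2} on symbol b: members go to different blocks, giving {1} and {2}.
Stable partition: {4,5} | {6,7} | {1} | {3} | {2} — 5 equivalence classes.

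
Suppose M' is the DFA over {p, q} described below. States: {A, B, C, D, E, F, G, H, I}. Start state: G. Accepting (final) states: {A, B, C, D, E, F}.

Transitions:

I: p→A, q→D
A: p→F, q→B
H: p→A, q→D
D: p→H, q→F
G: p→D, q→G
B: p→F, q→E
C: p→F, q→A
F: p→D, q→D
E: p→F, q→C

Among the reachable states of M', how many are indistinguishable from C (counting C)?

States {I} cannot be reached from the start state, so discard them.
Start with accepting vs non-accepting: {A,B,C,D,E,F} | {G,H}.
On input p, block {A,B,C,D,E,F} splits into {A,B,C,E,F} and {D}.
Split {A,B,C,E,F} by δ(·,p) → {A,B,C,E} and {F}.
Split {G,H} by δ(·,p) → {G} and {H}.
The partition is now stable with 5 blocks: {A,B,C,E} | {G} | {D} | {F} | {H}.
State C belongs to the block {A,B,C,E}, which has 4 states.

4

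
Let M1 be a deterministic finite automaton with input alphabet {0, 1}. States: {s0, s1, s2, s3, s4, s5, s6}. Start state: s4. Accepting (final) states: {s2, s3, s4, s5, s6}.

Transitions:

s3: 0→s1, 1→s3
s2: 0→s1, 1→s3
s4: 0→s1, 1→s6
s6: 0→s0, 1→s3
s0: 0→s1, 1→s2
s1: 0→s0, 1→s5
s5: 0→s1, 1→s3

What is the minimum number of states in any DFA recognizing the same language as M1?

2

All states are reachable from the start state.
Initial partition by acceptance: {s2,s3,s4,s5,s6} | {s0,s1}.
The partition is now stable with 2 blocks: {s2,s3,s4,s5,s6} | {s0,s1}.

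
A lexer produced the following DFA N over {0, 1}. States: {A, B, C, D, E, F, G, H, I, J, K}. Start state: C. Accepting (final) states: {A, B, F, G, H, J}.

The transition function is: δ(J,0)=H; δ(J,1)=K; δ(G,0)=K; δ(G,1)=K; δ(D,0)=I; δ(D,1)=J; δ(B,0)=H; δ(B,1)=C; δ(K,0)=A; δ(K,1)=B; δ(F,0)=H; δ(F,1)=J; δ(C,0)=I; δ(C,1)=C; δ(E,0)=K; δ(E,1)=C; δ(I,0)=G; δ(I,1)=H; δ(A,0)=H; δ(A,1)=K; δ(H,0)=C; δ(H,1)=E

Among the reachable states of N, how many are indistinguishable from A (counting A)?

1

Reachable states from the start: {A,B,C,E,G,H,I,K}. Unreachable: {D,F,J} — drop them.
Initial partition by acceptance: {A,B,G,H} | {C,E,I,K}.
On input 0, block {A,B,G,H} splits into {A,B} and {G,H}.
Refine {C,E,I,K} on symbol 0: members go to different blocks, giving {C,E} and {I} and {K}.
On input 1, block {A,B} splits into {A} and {B}.
Split {C,E} by δ(·,0) → {C} and {E}.
Refine {G,H} on symbol 0: members go to different blocks, giving {G} and {H}.
No further refinement is possible. Final partition (8 blocks): {A} | {C} | {G} | {I} | {K} | {B} | {E} | {H}.
State A belongs to the block {A}, which has 1 states.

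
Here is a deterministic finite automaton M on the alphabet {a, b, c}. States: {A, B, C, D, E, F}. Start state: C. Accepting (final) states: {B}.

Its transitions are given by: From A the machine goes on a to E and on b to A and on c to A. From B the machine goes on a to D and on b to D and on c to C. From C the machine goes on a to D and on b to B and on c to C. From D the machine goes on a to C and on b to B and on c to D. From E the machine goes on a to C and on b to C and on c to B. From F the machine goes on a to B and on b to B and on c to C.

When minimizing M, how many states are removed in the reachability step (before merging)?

3

No path from C leads to A, E, F; the other 3 states are all reachable.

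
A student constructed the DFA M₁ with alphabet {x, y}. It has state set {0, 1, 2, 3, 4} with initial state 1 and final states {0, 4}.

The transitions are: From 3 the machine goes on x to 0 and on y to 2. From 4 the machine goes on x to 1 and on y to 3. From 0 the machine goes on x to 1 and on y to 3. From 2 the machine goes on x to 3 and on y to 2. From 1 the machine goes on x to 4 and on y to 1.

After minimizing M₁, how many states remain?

Every state is reachable, so we keep all 5.
Initial partition by acceptance: {0,4} | {1,2,3}.
Refine {1,2,3} on symbol x: members go to different blocks, giving {1,3} and {2}.
On input y, block {1,3} splits into {1} and {3}.
Stable partition: {0,4} | {1} | {2} | {3} — 4 equivalence classes.

4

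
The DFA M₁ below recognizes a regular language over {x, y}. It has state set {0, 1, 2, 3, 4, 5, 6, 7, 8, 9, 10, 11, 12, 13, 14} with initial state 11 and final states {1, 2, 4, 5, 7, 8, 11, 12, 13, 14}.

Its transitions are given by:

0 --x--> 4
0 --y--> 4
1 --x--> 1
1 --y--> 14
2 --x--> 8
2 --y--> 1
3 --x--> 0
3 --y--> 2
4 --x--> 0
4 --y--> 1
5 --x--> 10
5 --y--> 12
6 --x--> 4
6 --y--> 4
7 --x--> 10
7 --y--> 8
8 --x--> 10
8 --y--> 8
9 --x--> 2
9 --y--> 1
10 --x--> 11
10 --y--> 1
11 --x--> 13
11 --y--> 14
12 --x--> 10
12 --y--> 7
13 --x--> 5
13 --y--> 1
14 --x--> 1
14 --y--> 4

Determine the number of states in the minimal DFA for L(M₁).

First remove the unreachable states {2,3,6,9}; 11 states remain.
Initial partition by acceptance: {1,4,5,7,8,11,12,13,14} | {0,10}.
Refine {1,4,5,7,8,11,12,13,14} on symbol x: members go to different blocks, giving {4,5,7,8,12} and {1,11,13,14}.
On input y, block {4,5,7,8,12} splits into {5,7,8,12} and {4}.
Split {0,10} by δ(·,x) → {0} and {10}.
On input x, block {1,11,13,14} splits into {1,11,14} and {13}.
Split {1,11,14} by δ(·,x) → {1,14} and {11}.
Split {1,14} by δ(·,y) → {1} and {14}.
The partition is now stable with 8 blocks: {5,7,8,12} | {0} | {1} | {4} | {10} | {13} | {11} | {14}.

8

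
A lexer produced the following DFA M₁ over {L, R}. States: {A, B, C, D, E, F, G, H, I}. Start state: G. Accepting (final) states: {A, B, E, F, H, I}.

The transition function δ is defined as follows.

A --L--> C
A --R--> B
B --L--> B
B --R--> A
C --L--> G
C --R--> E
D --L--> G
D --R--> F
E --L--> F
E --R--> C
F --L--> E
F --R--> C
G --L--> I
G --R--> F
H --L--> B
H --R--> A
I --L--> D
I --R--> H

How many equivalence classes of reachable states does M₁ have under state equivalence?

5

Every state is reachable, so we keep all 9.
P0 = {A,B,E,F,H,I} | {C,D,G}.
Refine {A,B,E,F,H,I} on symbol L: members go to different blocks, giving {B,E,F,H} and {A,I}.
On input R, block {B,E,F,H} splits into {B,H} and {E,F}.
Split {C,D,G} by δ(·,L) → {C,D} and {G}.
Stable partition: {B,H} | {C,D} | {A,I} | {E,F} | {G} — 5 equivalence classes.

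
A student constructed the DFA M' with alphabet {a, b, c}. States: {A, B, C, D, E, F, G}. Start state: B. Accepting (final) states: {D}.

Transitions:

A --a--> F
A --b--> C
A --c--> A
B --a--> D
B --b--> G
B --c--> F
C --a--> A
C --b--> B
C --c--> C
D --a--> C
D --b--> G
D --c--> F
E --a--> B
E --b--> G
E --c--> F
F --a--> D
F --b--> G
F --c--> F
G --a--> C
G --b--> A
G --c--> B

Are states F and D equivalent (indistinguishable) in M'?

No

Reachable states from the start: {A,B,C,D,F,G}. Unreachable: {E} — drop them.
P0 = {D} | {A,B,C,F,G}.
On input a, block {A,B,C,F,G} splits into {A,C,G} and {B,F}.
On input a, block {A,C,G} splits into {C,G} and {A}.
Split {C,G} by δ(·,a) → {C} and {G}.
No further refinement is possible. Final partition (5 blocks): {D} | {C} | {B,F} | {A} | {G}.
F and D end up in different blocks, so they are distinguishable. For instance, the string 'ε' is accepted from only D.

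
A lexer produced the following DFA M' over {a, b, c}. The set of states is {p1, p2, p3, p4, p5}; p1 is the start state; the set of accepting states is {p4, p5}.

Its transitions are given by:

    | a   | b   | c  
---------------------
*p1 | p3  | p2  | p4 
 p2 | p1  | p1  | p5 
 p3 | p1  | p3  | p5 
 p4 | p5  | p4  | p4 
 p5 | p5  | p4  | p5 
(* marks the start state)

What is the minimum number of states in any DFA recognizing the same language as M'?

2

All states are reachable from the start state.
Start with accepting vs non-accepting: {p4,p5} | {p1,p2,p3}.
No further refinement is possible. Final partition (2 blocks): {p4,p5} | {p1,p2,p3}.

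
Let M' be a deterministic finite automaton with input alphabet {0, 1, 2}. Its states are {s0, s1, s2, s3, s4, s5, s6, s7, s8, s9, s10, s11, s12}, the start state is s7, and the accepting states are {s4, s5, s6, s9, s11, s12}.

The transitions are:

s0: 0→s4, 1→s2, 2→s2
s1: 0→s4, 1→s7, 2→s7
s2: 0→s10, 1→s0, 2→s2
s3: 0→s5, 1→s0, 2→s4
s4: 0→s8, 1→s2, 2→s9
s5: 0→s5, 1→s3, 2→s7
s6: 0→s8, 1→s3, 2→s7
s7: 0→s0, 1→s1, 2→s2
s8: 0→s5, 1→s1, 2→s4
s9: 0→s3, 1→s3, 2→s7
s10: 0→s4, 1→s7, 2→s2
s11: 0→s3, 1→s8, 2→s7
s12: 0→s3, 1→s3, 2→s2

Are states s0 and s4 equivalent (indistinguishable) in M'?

No

Reachable states from the start: {s0,s1,s2,s3,s4,s5,s7,s8,s9,s10}. Unreachable: {s6,s11,s12} — drop them.
Start with accepting vs non-accepting: {s4,s5,s9} | {s0,s1,s2,s3,s7,s8,s10}.
Split {s4,s5,s9} by δ(·,0) → {s4,s9} and {s5}.
On input 2, block {s4,s9} splits into {s4} and {s9}.
On input 0, block {s0,s1,s2,s3,s7,s8,s10} splits into {s0,s1,s10} and {s2,s7} and {s3,s8}.
The partition is now stable with 6 blocks: {s4} | {s0,s1,s10} | {s5} | {s9} | {s2,s7} | {s3,s8}.
s0 and s4 end up in different blocks, so they are distinguishable. For instance, the string 'ε' is accepted from only s4.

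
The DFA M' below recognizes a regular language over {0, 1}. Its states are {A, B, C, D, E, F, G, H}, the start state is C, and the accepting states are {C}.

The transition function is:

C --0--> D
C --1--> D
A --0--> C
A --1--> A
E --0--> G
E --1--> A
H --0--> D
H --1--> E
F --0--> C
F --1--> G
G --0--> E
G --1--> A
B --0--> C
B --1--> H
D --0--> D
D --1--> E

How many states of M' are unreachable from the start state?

3

BFS from C reaches {A, C, D, E, G}; the 3 state(s) B, F, H are never visited.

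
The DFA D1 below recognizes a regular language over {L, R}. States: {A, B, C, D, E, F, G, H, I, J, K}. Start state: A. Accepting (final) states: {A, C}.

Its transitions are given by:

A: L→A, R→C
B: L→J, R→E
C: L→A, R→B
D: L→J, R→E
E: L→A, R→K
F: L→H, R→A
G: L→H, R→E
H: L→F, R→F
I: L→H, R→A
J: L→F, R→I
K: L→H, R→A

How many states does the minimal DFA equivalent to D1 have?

Reachable states from the start: {A,B,C,E,F,H,I,J,K}. Unreachable: {D,G} — drop them.
P0 = {A,C} | {B,E,F,H,I,J,K}.
Refine {A,C} on symbol R: members go to different blocks, giving {A} and {C}.
On input L, block {B,E,F,H,I,J,K} splits into {B,F,H,I,J,K} and {E}.
On input R, block {B,F,H,I,J,K} splits into {F,I,K} and {H,J} and {B}.
No further refinement is possible. Final partition (6 blocks): {A} | {F,I,K} | {C} | {E} | {H,J} | {B}.

6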